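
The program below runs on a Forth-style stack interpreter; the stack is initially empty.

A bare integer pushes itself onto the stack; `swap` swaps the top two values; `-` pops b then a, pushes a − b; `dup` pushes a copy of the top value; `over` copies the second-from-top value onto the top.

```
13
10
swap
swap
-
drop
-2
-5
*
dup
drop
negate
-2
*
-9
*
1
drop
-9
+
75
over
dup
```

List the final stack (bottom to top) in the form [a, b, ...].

13     : 13
10     : 13 10
swap   : 10 13
swap   : 13 10
-      : 3
drop   : (empty)
-2     : -2
-5     : -2 -5
*      : 10
dup    : 10 10
drop   : 10
negate : -10
-2     : -10 -2
*      : 20
-9     : 20 -9
*      : -180
1      : -180 1
drop   : -180
-9     : -180 -9
+      : -189
75     : -189 75
over   : -189 75 -189
dup    : -189 75 -189 -189

[-189, 75, -189, -189]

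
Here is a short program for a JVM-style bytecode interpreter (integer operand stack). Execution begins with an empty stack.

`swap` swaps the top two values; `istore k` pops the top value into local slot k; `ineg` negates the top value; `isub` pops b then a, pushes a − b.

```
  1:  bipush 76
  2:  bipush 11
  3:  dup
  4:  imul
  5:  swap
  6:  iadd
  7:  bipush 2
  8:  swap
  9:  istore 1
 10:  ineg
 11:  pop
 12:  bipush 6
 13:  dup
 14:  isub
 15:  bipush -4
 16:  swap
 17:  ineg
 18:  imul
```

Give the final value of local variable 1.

197

bipush 76 : [76]
bipush 11 : [76, 11]
dup       : [76, 11, 11]
imul      : [76, 121]
swap      : [121, 76]
iadd      : [197]
bipush 2  : [197, 2]
swap      : [2, 197]
istore 1  : [2]
ineg      : [-2]
pop       : []
bipush 6  : [6]
dup       : [6, 6]
isub      : [0]
bipush -4 : [0, -4]
swap      : [-4, 0]
ineg      : [-4, 0]
imul      : [0]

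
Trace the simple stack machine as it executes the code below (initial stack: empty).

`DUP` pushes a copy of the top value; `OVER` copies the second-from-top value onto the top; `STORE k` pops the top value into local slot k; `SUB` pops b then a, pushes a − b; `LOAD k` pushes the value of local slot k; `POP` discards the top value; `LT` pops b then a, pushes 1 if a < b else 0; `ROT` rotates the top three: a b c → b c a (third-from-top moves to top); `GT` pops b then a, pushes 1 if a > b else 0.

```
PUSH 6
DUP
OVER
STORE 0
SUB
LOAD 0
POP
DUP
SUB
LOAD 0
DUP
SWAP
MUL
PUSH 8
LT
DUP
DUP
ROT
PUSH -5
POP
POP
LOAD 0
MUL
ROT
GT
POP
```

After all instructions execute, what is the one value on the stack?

PUSH 6  : 6
DUP     : 6 6
OVER    : 6 6 6
STORE 0 : 6 6
SUB     : 0
LOAD 0  : 0 6
POP     : 0
DUP     : 0 0
SUB     : 0
LOAD 0  : 0 6
DUP     : 0 6 6
SWAP    : 0 6 6
MUL     : 0 36
PUSH 8  : 0 36 8
LT      : 0 0
DUP     : 0 0 0
DUP     : 0 0 0 0
ROT     : 0 0 0 0
PUSH -5 : 0 0 0 0 -5
POP     : 0 0 0 0
POP     : 0 0 0
LOAD 0  : 0 0 0 6
MUL     : 0 0 0
ROT     : 0 0 0
GT      : 0 0
POP     : 0

0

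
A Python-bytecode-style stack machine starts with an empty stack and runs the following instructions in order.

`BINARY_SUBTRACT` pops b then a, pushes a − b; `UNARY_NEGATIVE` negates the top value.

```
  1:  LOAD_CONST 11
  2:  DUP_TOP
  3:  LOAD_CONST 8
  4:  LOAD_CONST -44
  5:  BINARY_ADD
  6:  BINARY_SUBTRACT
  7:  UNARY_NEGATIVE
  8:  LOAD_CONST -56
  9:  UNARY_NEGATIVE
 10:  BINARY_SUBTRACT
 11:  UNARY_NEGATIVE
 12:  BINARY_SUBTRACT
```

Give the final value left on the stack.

-92

LOAD_CONST 11   : [11]
DUP_TOP         : [11, 11]
LOAD_CONST 8    : [11, 11, 8]
LOAD_CONST -44  : [11, 11, 8, -44]
BINARY_ADD      : [11, 11, -36]
BINARY_SUBTRACT : [11, 47]
UNARY_NEGATIVE  : [11, -47]
LOAD_CONST -56  : [11, -47, -56]
UNARY_NEGATIVE  : [11, -47, 56]
BINARY_SUBTRACT : [11, -103]
UNARY_NEGATIVE  : [11, 103]
BINARY_SUBTRACT : [-92]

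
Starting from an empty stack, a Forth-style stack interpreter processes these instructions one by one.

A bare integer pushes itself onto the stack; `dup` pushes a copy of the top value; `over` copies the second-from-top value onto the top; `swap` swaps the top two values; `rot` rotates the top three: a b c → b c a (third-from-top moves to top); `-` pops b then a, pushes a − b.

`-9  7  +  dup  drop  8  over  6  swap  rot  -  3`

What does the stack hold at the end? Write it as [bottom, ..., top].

[-2, 6, -10, 3]

-9   : -9
7    : -9 7
+    : -2
dup  : -2 -2
drop : -2
8    : -2 8
over : -2 8 -2
6    : -2 8 -2 6
swap : -2 8 6 -2
rot  : -2 6 -2 8
-    : -2 6 -10
3    : -2 6 -10 3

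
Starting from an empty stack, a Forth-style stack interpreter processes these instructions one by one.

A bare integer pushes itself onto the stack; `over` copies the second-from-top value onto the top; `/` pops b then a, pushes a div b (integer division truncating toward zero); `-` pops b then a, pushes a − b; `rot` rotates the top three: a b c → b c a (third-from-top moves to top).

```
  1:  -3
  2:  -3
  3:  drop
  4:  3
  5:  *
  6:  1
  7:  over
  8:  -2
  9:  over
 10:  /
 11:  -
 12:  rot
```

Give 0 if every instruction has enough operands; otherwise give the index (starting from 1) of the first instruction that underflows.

0

-3    -3
-3    -3 -3
drop  -3
3     -3 3
*     -9
1     -9 1
over  -9 1 -9
-2    -9 1 -9 -2
over  -9 1 -9 -2 -9
/     -9 1 -9 0
-     -9 1 -9
rot   1 -9 -9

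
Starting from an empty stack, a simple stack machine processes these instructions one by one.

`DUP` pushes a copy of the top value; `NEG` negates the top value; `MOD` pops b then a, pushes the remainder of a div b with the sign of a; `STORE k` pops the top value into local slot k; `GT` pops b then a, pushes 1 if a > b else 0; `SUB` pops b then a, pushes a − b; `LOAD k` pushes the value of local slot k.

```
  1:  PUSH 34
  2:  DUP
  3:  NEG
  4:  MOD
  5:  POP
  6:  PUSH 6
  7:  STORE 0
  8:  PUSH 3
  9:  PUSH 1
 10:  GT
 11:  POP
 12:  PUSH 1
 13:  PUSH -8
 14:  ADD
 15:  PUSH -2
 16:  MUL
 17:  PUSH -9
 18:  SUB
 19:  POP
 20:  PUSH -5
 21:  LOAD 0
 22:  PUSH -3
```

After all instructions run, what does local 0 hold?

PUSH 34  [34]
DUP      [34, 34]
NEG      [34, -34]
MOD      [0]
POP      []
PUSH 6   [6]
STORE 0  []
PUSH 3   [3]
PUSH 1   [3, 1]
GT       [1]
POP      []
PUSH 1   [1]
PUSH -8  [1, -8]
ADD      [-7]
PUSH -2  [-7, -2]
MUL      [14]
PUSH -9  [14, -9]
SUB      [23]
POP      []
PUSH -5  [-5]
LOAD 0   [-5, 6]
PUSH -3  [-5, 6, -3]

6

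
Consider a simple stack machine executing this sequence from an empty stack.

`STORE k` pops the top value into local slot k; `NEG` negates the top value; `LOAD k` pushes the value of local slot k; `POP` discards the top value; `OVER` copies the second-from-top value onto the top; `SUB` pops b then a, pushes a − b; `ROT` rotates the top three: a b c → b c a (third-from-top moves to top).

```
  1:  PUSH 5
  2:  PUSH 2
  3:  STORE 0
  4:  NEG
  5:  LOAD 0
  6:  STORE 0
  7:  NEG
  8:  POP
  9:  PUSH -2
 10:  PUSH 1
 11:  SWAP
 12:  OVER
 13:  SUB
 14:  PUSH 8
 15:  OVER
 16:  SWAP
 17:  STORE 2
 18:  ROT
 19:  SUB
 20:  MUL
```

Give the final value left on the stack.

12

PUSH 5  → [5]
PUSH 2  → [5, 2]
STORE 0 → [5]
NEG     → [-5]
LOAD 0  → [-5, 2]
STORE 0 → [-5]
NEG     → [5]
POP     → []
PUSH -2 → [-2]
PUSH 1  → [-2, 1]
SWAP    → [1, -2]
OVER    → [1, -2, 1]
SUB     → [1, -3]
PUSH 8  → [1, -3, 8]
OVER    → [1, -3, 8, -3]
SWAP    → [1, -3, -3, 8]
STORE 2 → [1, -3, -3]
ROT     → [-3, -3, 1]
SUB     → [-3, -4]
MUL     → [12]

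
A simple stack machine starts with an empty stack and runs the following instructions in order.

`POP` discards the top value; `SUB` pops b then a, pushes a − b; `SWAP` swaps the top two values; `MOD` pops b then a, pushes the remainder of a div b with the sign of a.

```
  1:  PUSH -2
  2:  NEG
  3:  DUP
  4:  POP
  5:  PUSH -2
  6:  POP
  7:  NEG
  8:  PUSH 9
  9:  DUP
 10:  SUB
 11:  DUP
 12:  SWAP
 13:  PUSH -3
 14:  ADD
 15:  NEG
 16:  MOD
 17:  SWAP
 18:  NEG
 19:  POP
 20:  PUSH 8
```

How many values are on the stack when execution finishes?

PUSH -2 : [-2]
NEG     : [2]
DUP     : [2, 2]
POP     : [2]
PUSH -2 : [2, -2]
POP     : [2]
NEG     : [-2]
PUSH 9  : [-2, 9]
DUP     : [-2, 9, 9]
SUB     : [-2, 0]
DUP     : [-2, 0, 0]
SWAP    : [-2, 0, 0]
PUSH -3 : [-2, 0, 0, -3]
ADD     : [-2, 0, -3]
NEG     : [-2, 0, 3]
MOD     : [-2, 0]
SWAP    : [0, -2]
NEG     : [0, 2]
POP     : [0]
PUSH 8  : [0, 8]

2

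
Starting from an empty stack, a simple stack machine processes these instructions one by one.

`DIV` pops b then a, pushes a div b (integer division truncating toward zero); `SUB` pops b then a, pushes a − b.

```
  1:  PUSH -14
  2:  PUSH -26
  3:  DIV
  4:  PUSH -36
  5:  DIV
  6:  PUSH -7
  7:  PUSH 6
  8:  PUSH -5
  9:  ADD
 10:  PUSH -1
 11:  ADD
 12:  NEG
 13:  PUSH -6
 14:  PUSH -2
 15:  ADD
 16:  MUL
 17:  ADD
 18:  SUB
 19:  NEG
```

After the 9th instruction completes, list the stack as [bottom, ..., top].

PUSH -14 -> -14
PUSH -26 -> -14 -26
DIV      -> 0
PUSH -36 -> 0 -36
DIV      -> 0
PUSH -7  -> 0 -7
PUSH 6   -> 0 -7 6
PUSH -5  -> 0 -7 6 -5
ADD      -> 0 -7 1

[0, -7, 1]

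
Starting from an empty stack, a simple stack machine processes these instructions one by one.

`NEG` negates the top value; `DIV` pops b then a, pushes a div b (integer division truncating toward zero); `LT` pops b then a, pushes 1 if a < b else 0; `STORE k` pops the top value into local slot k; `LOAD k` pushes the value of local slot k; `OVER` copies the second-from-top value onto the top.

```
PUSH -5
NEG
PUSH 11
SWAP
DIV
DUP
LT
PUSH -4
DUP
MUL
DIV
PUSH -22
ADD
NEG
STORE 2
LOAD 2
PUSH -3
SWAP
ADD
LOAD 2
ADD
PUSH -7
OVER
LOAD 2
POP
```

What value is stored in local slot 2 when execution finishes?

22

PUSH -5   -5
NEG       5
PUSH 11   5 11
SWAP      11 5
DIV       2
DUP       2 2
LT        0
PUSH -4   0 -4
DUP       0 -4 -4
MUL       0 16
DIV       0
PUSH -22  0 -22
ADD       -22
NEG       22
STORE 2   (empty)
LOAD 2    22
PUSH -3   22 -3
SWAP      -3 22
ADD       19
LOAD 2    19 22
ADD       41
PUSH -7   41 -7
OVER      41 -7 41
LOAD 2    41 -7 41 22
POP       41 -7 41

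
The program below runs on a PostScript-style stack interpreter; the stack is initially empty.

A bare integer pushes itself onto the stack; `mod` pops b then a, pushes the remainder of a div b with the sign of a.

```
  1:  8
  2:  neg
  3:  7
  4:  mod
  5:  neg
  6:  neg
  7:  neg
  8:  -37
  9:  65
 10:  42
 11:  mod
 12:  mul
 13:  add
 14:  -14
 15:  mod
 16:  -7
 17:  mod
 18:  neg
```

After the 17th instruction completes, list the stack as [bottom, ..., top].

[-3]

8    8
neg  -8
7    -8 7
mod  -1
neg  1
neg  -1
neg  1
-37  1 -37
65   1 -37 65
42   1 -37 65 42
mod  1 -37 23
mul  1 -851
add  -850
-14  -850 -14
mod  -10
-7   -10 -7
mod  -3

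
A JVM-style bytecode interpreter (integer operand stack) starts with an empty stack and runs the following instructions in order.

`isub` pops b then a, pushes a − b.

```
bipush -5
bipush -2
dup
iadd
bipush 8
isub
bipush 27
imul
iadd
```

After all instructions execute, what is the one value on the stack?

-329

bipush -5 -> -5
bipush -2 -> -5 -2
dup       -> -5 -2 -2
iadd      -> -5 -4
bipush 8  -> -5 -4 8
isub      -> -5 -12
bipush 27 -> -5 -12 27
imul      -> -5 -324
iadd      -> -329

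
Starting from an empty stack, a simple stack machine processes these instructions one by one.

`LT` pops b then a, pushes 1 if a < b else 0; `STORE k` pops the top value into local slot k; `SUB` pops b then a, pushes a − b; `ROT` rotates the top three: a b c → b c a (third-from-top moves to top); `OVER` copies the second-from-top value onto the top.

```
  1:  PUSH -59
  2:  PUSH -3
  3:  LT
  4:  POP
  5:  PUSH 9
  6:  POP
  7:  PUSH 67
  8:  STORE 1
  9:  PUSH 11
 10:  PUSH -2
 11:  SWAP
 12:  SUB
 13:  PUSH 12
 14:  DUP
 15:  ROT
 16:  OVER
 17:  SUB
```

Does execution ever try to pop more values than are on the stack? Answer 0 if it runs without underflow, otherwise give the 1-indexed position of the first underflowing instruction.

PUSH -59  -59
PUSH -3   -59 -3
LT        1
POP       (empty)
PUSH 9    9
POP       (empty)
PUSH 67   67
STORE 1   (empty)
PUSH 11   11
PUSH -2   11 -2
SWAP      -2 11
SUB       -13
PUSH 12   -13 12
DUP       -13 12 12
ROT       12 12 -13
OVER      12 12 -13 12
SUB       12 12 -25

0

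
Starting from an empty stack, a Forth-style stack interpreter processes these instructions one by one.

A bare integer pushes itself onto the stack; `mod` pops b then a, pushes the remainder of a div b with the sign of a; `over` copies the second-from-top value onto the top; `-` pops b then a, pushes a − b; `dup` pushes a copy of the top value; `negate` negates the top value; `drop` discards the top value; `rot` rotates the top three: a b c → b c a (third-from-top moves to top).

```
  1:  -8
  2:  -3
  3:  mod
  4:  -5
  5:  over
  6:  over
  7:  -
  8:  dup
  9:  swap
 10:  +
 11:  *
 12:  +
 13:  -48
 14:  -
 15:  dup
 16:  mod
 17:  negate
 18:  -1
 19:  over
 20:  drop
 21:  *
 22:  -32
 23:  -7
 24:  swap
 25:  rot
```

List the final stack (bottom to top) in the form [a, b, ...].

[-7, -32, 0]

-8     -> [-8]
-3     -> [-8, -3]
mod    -> [-2]
-5     -> [-2, -5]
over   -> [-2, -5, -2]
over   -> [-2, -5, -2, -5]
-      -> [-2, -5, 3]
dup    -> [-2, -5, 3, 3]
swap   -> [-2, -5, 3, 3]
+      -> [-2, -5, 6]
*      -> [-2, -30]
+      -> [-32]
-48    -> [-32, -48]
-      -> [16]
dup    -> [16, 16]
mod    -> [0]
negate -> [0]
-1     -> [0, -1]
over   -> [0, -1, 0]
drop   -> [0, -1]
*      -> [0]
-32    -> [0, -32]
-7     -> [0, -32, -7]
swap   -> [0, -7, -32]
rot    -> [-7, -32, 0]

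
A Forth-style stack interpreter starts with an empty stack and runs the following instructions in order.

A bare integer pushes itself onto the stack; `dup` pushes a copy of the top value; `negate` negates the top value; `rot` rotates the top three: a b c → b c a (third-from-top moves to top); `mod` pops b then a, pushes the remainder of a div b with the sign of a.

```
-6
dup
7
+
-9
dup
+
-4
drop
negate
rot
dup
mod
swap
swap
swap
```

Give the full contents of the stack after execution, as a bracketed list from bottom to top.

[1, 0, 18]

-6     → [-6]
dup    → [-6, -6]
7      → [-6, -6, 7]
+      → [-6, 1]
-9     → [-6, 1, -9]
dup    → [-6, 1, -9, -9]
+      → [-6, 1, -18]
-4     → [-6, 1, -18, -4]
drop   → [-6, 1, -18]
negate → [-6, 1, 18]
rot    → [1, 18, -6]
dup    → [1, 18, -6, -6]
mod    → [1, 18, 0]
swap   → [1, 0, 18]
swap   → [1, 18, 0]
swap   → [1, 0, 18]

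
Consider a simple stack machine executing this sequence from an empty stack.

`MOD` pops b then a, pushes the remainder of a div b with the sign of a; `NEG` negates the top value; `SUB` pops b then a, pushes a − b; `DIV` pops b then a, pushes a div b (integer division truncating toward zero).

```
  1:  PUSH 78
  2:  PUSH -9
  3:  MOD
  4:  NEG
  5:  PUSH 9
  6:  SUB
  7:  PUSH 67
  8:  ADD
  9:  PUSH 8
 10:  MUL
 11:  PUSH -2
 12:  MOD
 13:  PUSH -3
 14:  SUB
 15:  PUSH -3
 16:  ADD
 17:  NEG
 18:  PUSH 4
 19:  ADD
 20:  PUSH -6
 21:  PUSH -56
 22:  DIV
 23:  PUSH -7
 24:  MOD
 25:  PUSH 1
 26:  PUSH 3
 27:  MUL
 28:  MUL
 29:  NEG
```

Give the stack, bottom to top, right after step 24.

PUSH 78   78
PUSH -9   78 -9
MOD       6
NEG       -6
PUSH 9    -6 9
SUB       -15
PUSH 67   -15 67
ADD       52
PUSH 8    52 8
MUL       416
PUSH -2   416 -2
MOD       0
PUSH -3   0 -3
SUB       3
PUSH -3   3 -3
ADD       0
NEG       0
PUSH 4    0 4
ADD       4
PUSH -6   4 -6
PUSH -56  4 -6 -56
DIV       4 0
PUSH -7   4 0 -7
MOD       4 0

[4, 0]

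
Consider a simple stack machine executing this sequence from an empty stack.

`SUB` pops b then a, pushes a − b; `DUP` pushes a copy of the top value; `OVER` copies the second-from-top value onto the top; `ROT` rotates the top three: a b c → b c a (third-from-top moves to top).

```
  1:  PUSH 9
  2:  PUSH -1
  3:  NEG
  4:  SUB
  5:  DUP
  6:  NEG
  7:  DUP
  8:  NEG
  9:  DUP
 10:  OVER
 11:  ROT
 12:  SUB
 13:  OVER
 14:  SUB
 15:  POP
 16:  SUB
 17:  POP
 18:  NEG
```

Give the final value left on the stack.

PUSH 9  : [9]
PUSH -1 : [9, -1]
NEG     : [9, 1]
SUB     : [8]
DUP     : [8, 8]
NEG     : [8, -8]
DUP     : [8, -8, -8]
NEG     : [8, -8, 8]
DUP     : [8, -8, 8, 8]
OVER    : [8, -8, 8, 8, 8]
ROT     : [8, -8, 8, 8, 8]
SUB     : [8, -8, 8, 0]
OVER    : [8, -8, 8, 0, 8]
SUB     : [8, -8, 8, -8]
POP     : [8, -8, 8]
SUB     : [8, -16]
POP     : [8]
NEG     : [-8]

-8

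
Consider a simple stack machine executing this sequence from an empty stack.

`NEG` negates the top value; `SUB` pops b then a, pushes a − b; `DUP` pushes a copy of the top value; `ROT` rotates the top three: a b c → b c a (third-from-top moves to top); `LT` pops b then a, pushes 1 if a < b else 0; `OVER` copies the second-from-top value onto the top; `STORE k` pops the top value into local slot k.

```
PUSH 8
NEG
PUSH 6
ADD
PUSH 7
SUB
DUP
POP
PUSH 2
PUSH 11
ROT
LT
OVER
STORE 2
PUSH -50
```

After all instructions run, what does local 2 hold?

2

PUSH 8   → 8
NEG      → -8
PUSH 6   → -8 6
ADD      → -2
PUSH 7   → -2 7
SUB      → -9
DUP      → -9 -9
POP      → -9
PUSH 2   → -9 2
PUSH 11  → -9 2 11
ROT      → 2 11 -9
LT       → 2 0
OVER     → 2 0 2
STORE 2  → 2 0
PUSH -50 → 2 0 -50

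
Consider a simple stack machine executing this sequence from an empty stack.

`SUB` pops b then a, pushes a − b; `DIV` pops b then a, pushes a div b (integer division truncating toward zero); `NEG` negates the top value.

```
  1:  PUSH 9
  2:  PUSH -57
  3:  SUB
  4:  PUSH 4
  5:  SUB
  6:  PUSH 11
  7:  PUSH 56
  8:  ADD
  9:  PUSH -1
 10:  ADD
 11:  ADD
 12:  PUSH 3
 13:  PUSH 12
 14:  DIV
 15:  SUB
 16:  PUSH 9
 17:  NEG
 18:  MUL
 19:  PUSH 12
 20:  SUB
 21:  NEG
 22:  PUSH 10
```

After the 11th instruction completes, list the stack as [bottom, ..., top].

PUSH 9    9
PUSH -57  9 -57
SUB       66
PUSH 4    66 4
SUB       62
PUSH 11   62 11
PUSH 56   62 11 56
ADD       62 67
PUSH -1   62 67 -1
ADD       62 66
ADD       128

[128]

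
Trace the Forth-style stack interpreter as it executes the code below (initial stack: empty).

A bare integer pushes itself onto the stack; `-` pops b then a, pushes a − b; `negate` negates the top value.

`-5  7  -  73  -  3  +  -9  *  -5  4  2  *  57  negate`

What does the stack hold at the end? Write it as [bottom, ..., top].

-5     : -5
7      : -5 7
-      : -12
73     : -12 73
-      : -85
3      : -85 3
+      : -82
-9     : -82 -9
*      : 738
-5     : 738 -5
4      : 738 -5 4
2      : 738 -5 4 2
*      : 738 -5 8
57     : 738 -5 8 57
negate : 738 -5 8 -57

[738, -5, 8, -57]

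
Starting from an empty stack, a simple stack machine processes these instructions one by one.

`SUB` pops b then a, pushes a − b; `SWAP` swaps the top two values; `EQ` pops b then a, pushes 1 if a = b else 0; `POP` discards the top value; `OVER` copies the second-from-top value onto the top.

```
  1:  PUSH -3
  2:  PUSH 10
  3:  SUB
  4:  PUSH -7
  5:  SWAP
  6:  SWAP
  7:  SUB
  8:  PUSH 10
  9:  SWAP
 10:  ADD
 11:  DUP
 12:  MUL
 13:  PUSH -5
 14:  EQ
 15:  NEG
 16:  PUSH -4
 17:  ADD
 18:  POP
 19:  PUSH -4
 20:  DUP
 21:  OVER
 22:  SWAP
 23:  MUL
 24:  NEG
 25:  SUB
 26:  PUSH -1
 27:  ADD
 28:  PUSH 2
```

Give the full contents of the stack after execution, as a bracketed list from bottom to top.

[11, 2]

PUSH -3 -> -3
PUSH 10 -> -3 10
SUB     -> -13
PUSH -7 -> -13 -7
SWAP    -> -7 -13
SWAP    -> -13 -7
SUB     -> -6
PUSH 10 -> -6 10
SWAP    -> 10 -6
ADD     -> 4
DUP     -> 4 4
MUL     -> 16
PUSH -5 -> 16 -5
EQ      -> 0
NEG     -> 0
PUSH -4 -> 0 -4
ADD     -> -4
POP     -> (empty)
PUSH -4 -> -4
DUP     -> -4 -4
OVER    -> -4 -4 -4
SWAP    -> -4 -4 -4
MUL     -> -4 16
NEG     -> -4 -16
SUB     -> 12
PUSH -1 -> 12 -1
ADD     -> 11
PUSH 2  -> 11 2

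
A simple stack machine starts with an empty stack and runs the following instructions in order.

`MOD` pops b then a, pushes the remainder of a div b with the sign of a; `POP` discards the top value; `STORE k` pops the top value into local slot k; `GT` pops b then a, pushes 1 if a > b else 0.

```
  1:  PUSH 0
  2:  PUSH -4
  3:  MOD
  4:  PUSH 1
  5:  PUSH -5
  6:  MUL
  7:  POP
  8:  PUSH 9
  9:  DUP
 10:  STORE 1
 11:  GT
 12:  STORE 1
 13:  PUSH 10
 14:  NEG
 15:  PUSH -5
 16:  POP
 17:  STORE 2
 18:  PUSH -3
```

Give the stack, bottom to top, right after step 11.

PUSH 0   [0]
PUSH -4  [0, -4]
MOD      [0]
PUSH 1   [0, 1]
PUSH -5  [0, 1, -5]
MUL      [0, -5]
POP      [0]
PUSH 9   [0, 9]
DUP      [0, 9, 9]
STORE 1  [0, 9]
GT       [0]

[0]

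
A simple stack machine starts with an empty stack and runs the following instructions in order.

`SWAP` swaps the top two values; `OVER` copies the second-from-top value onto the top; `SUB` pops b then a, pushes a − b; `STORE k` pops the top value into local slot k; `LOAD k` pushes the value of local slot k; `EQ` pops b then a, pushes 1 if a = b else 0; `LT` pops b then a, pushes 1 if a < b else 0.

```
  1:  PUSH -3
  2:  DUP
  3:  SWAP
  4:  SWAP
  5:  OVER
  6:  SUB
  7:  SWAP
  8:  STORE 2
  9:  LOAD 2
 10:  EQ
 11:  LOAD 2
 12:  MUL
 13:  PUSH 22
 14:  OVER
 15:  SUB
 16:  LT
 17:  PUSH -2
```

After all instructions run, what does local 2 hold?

-3

PUSH -3  [-3]
DUP      [-3, -3]
SWAP     [-3, -3]
SWAP     [-3, -3]
OVER     [-3, -3, -3]
SUB      [-3, 0]
SWAP     [0, -3]
STORE 2  [0]
LOAD 2   [0, -3]
EQ       [0]
LOAD 2   [0, -3]
MUL      [0]
PUSH 22  [0, 22]
OVER     [0, 22, 0]
SUB      [0, 22]
LT       [1]
PUSH -2  [1, -2]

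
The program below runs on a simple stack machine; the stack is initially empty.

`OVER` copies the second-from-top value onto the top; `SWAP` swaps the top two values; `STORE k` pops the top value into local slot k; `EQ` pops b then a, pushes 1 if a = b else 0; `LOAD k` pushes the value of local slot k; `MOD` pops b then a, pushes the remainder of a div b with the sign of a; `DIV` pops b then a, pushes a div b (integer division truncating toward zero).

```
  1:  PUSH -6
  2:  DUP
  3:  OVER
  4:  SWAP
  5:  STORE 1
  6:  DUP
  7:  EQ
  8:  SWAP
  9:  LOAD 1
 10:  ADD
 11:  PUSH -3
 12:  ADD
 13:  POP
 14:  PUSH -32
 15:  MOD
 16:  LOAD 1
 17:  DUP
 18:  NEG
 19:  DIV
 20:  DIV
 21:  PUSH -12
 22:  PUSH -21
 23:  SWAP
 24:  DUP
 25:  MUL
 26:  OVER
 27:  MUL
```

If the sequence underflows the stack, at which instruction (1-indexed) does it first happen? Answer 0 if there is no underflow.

PUSH -6  : -6
DUP      : -6 -6
OVER     : -6 -6 -6
SWAP     : -6 -6 -6
STORE 1  : -6 -6
DUP      : -6 -6 -6
EQ       : -6 1
SWAP     : 1 -6
LOAD 1   : 1 -6 -6
ADD      : 1 -12
PUSH -3  : 1 -12 -3
ADD      : 1 -15
POP      : 1
PUSH -32 : 1 -32
MOD      : 1
LOAD 1   : 1 -6
DUP      : 1 -6 -6
NEG      : 1 -6 6
DIV      : 1 -1
DIV      : -1
PUSH -12 : -1 -12
PUSH -21 : -1 -12 -21
SWAP     : -1 -21 -12
DUP      : -1 -21 -12 -12
MUL      : -1 -21 144
OVER     : -1 -21 144 -21
MUL      : -1 -21 -3024

0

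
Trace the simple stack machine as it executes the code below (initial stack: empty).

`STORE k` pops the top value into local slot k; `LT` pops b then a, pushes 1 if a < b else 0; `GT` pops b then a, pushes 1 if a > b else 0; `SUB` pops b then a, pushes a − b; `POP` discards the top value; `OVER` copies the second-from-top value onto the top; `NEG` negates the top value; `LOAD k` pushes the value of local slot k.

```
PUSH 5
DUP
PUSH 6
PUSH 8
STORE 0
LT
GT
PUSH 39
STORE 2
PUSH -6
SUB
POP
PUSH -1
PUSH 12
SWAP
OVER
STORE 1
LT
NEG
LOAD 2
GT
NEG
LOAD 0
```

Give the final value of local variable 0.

8

PUSH 5  → 5
DUP     → 5 5
PUSH 6  → 5 5 6
PUSH 8  → 5 5 6 8
STORE 0 → 5 5 6
LT      → 5 1
GT      → 1
PUSH 39 → 1 39
STORE 2 → 1
PUSH -6 → 1 -6
SUB     → 7
POP     → (empty)
PUSH -1 → -1
PUSH 12 → -1 12
SWAP    → 12 -1
OVER    → 12 -1 12
STORE 1 → 12 -1
LT      → 0
NEG     → 0
LOAD 2  → 0 39
GT      → 0
NEG     → 0
LOAD 0  → 0 8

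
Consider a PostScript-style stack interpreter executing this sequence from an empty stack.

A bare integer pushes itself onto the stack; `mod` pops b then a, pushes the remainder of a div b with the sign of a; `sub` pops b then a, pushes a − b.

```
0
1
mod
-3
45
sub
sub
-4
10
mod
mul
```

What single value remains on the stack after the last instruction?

-192

0   -> [0]
1   -> [0, 1]
mod -> [0]
-3  -> [0, -3]
45  -> [0, -3, 45]
sub -> [0, -48]
sub -> [48]
-4  -> [48, -4]
10  -> [48, -4, 10]
mod -> [48, -4]
mul -> [-192]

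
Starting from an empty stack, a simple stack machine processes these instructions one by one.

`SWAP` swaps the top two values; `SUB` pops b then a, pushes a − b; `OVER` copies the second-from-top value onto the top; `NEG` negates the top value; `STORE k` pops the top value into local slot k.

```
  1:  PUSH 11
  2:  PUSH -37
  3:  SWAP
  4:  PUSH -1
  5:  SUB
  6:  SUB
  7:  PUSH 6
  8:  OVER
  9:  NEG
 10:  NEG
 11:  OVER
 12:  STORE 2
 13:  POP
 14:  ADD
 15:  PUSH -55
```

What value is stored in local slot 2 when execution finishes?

PUSH 11   [11]
PUSH -37  [11, -37]
SWAP      [-37, 11]
PUSH -1   [-37, 11, -1]
SUB       [-37, 12]
SUB       [-49]
PUSH 6    [-49, 6]
OVER      [-49, 6, -49]
NEG       [-49, 6, 49]
NEG       [-49, 6, -49]
OVER      [-49, 6, -49, 6]
STORE 2   [-49, 6, -49]
POP       [-49, 6]
ADD       [-43]
PUSH -55  [-43, -55]

6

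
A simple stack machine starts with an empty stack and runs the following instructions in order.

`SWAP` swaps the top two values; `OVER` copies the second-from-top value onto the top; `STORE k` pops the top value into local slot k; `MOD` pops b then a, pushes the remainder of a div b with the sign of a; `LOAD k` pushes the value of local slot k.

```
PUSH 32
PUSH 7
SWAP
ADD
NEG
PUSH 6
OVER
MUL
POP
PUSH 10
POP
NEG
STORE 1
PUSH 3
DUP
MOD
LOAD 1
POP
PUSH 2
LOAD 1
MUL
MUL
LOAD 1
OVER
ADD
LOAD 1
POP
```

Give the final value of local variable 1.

PUSH 32 : 32
PUSH 7  : 32 7
SWAP    : 7 32
ADD     : 39
NEG     : -39
PUSH 6  : -39 6
OVER    : -39 6 -39
MUL     : -39 -234
POP     : -39
PUSH 10 : -39 10
POP     : -39
NEG     : 39
STORE 1 : (empty)
PUSH 3  : 3
DUP     : 3 3
MOD     : 0
LOAD 1  : 0 39
POP     : 0
PUSH 2  : 0 2
LOAD 1  : 0 2 39
MUL     : 0 78
MUL     : 0
LOAD 1  : 0 39
OVER    : 0 39 0
ADD     : 0 39
LOAD 1  : 0 39 39
POP     : 0 39

39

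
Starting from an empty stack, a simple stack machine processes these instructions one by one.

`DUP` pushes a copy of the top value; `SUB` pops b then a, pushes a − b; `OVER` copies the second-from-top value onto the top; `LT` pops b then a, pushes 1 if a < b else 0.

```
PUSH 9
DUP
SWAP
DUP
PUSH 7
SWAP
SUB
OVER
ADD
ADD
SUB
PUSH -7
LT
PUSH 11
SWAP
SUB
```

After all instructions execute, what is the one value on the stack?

PUSH 9  -> [9]
DUP     -> [9, 9]
SWAP    -> [9, 9]
DUP     -> [9, 9, 9]
PUSH 7  -> [9, 9, 9, 7]
SWAP    -> [9, 9, 7, 9]
SUB     -> [9, 9, -2]
OVER    -> [9, 9, -2, 9]
ADD     -> [9, 9, 7]
ADD     -> [9, 16]
SUB     -> [-7]
PUSH -7 -> [-7, -7]
LT      -> [0]
PUSH 11 -> [0, 11]
SWAP    -> [11, 0]
SUB     -> [11]

11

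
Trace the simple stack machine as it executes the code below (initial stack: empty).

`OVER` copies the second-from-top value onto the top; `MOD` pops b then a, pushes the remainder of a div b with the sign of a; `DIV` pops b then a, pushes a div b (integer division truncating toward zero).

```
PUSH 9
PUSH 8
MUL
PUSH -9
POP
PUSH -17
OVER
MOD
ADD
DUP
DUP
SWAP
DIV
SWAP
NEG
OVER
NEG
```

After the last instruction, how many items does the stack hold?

PUSH 9   -> [9]
PUSH 8   -> [9, 8]
MUL      -> [72]
PUSH -9  -> [72, -9]
POP      -> [72]
PUSH -17 -> [72, -17]
OVER     -> [72, -17, 72]
MOD      -> [72, -17]
ADD      -> [55]
DUP      -> [55, 55]
DUP      -> [55, 55, 55]
SWAP     -> [55, 55, 55]
DIV      -> [55, 1]
SWAP     -> [1, 55]
NEG      -> [1, -55]
OVER     -> [1, -55, 1]
NEG      -> [1, -55, -1]

3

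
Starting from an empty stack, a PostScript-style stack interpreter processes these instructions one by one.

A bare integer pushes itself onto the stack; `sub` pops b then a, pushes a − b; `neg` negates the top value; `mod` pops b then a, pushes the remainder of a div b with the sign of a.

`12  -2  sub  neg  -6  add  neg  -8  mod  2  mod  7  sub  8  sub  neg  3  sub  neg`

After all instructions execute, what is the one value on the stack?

-12

12   12
-2   12 -2
sub  14
neg  -14
-6   -14 -6
add  -20
neg  20
-8   20 -8
mod  4
2    4 2
mod  0
7    0 7
sub  -7
8    -7 8
sub  -15
neg  15
3    15 3
sub  12
neg  -12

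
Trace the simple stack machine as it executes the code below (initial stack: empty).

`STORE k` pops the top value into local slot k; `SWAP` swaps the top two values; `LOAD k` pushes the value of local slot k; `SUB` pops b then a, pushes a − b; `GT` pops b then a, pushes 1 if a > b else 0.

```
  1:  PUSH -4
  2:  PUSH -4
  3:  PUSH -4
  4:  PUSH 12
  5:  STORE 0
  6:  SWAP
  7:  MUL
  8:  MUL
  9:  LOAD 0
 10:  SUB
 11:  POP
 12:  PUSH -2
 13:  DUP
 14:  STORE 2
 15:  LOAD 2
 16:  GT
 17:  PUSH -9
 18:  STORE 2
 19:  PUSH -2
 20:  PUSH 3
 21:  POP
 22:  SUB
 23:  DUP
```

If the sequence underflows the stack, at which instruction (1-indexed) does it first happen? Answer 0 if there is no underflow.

0

PUSH -4 → -4
PUSH -4 → -4 -4
PUSH -4 → -4 -4 -4
PUSH 12 → -4 -4 -4 12
STORE 0 → -4 -4 -4
SWAP    → -4 -4 -4
MUL     → -4 16
MUL     → -64
LOAD 0  → -64 12
SUB     → -76
POP     → (empty)
PUSH -2 → -2
DUP     → -2 -2
STORE 2 → -2
LOAD 2  → -2 -2
GT      → 0
PUSH -9 → 0 -9
STORE 2 → 0
PUSH -2 → 0 -2
PUSH 3  → 0 -2 3
POP     → 0 -2
SUB     → 2
DUP     → 2 2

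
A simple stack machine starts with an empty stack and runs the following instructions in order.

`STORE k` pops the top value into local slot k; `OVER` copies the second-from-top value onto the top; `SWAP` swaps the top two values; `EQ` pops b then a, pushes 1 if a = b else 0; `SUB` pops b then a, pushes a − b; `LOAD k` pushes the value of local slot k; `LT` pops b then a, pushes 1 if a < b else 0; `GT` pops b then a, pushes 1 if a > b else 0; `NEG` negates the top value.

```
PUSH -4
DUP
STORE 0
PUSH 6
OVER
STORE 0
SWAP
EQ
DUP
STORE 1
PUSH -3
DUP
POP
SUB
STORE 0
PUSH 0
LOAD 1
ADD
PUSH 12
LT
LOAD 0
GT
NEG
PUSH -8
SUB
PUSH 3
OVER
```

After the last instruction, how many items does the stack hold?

PUSH -4  [-4]
DUP      [-4, -4]
STORE 0  [-4]
PUSH 6   [-4, 6]
OVER     [-4, 6, -4]
STORE 0  [-4, 6]
SWAP     [6, -4]
EQ       [0]
DUP      [0, 0]
STORE 1  [0]
PUSH -3  [0, -3]
DUP      [0, -3, -3]
POP      [0, -3]
SUB      [3]
STORE 0  []
PUSH 0   [0]
LOAD 1   [0, 0]
ADD      [0]
PUSH 12  [0, 12]
LT       [1]
LOAD 0   [1, 3]
GT       [0]
NEG      [0]
PUSH -8  [0, -8]
SUB      [8]
PUSH 3   [8, 3]
OVER     [8, 3, 8]

3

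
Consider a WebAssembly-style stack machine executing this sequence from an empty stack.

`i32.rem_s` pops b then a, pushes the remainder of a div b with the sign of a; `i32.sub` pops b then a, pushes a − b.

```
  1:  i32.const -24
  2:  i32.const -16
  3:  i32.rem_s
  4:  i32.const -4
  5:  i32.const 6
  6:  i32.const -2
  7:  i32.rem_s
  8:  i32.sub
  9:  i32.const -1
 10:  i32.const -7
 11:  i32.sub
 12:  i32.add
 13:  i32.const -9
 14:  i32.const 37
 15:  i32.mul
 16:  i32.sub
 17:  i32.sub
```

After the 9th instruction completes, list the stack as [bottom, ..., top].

i32.const -24 -> [-24]
i32.const -16 -> [-24, -16]
i32.rem_s     -> [-8]
i32.const -4  -> [-8, -4]
i32.const 6   -> [-8, -4, 6]
i32.const -2  -> [-8, -4, 6, -2]
i32.rem_s     -> [-8, -4, 0]
i32.sub       -> [-8, -4]
i32.const -1  -> [-8, -4, -1]

[-8, -4, -1]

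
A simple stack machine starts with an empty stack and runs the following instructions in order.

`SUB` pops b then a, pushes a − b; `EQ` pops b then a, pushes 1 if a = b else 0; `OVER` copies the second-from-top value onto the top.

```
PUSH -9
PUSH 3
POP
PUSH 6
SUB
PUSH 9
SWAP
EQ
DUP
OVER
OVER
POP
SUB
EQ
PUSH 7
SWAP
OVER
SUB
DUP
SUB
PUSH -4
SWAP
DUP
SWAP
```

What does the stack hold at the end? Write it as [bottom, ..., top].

[7, -4, 0, 0]

PUSH -9  -9
PUSH 3   -9 3
POP      -9
PUSH 6   -9 6
SUB      -15
PUSH 9   -15 9
SWAP     9 -15
EQ       0
DUP      0 0
OVER     0 0 0
OVER     0 0 0 0
POP      0 0 0
SUB      0 0
EQ       1
PUSH 7   1 7
SWAP     7 1
OVER     7 1 7
SUB      7 -6
DUP      7 -6 -6
SUB      7 0
PUSH -4  7 0 -4
SWAP     7 -4 0
DUP      7 -4 0 0
SWAP     7 -4 0 0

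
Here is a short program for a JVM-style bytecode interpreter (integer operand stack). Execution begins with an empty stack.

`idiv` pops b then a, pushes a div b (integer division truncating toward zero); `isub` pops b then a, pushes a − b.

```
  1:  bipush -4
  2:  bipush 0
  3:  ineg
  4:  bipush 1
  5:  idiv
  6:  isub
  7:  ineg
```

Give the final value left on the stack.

bipush -4 : [-4]
bipush 0  : [-4, 0]
ineg      : [-4, 0]
bipush 1  : [-4, 0, 1]
idiv      : [-4, 0]
isub      : [-4]
ineg      : [4]

4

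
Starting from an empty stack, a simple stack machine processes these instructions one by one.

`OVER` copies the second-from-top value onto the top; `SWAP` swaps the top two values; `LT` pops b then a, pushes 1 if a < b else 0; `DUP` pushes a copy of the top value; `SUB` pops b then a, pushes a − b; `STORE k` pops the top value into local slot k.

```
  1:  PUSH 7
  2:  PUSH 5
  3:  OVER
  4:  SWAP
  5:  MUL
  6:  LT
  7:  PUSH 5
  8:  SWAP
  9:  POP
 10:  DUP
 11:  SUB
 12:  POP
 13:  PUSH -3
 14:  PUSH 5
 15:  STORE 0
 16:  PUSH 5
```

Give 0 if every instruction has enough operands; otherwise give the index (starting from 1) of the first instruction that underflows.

0

PUSH 7  -> [7]
PUSH 5  -> [7, 5]
OVER    -> [7, 5, 7]
SWAP    -> [7, 7, 5]
MUL     -> [7, 35]
LT      -> [1]
PUSH 5  -> [1, 5]
SWAP    -> [5, 1]
POP     -> [5]
DUP     -> [5, 5]
SUB     -> [0]
POP     -> []
PUSH -3 -> [-3]
PUSH 5  -> [-3, 5]
STORE 0 -> [-3]
PUSH 5  -> [-3, 5]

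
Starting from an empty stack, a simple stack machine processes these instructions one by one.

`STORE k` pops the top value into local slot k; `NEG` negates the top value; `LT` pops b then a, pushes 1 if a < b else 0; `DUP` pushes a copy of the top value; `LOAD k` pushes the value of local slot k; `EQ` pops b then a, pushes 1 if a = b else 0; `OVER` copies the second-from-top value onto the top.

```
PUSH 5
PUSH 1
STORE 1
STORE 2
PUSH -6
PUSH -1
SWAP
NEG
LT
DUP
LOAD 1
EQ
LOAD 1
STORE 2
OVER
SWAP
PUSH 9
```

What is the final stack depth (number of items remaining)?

PUSH 5  : 5
PUSH 1  : 5 1
STORE 1 : 5
STORE 2 : (empty)
PUSH -6 : -6
PUSH -1 : -6 -1
SWAP    : -1 -6
NEG     : -1 6
LT      : 1
DUP     : 1 1
LOAD 1  : 1 1 1
EQ      : 1 1
LOAD 1  : 1 1 1
STORE 2 : 1 1
OVER    : 1 1 1
SWAP    : 1 1 1
PUSH 9  : 1 1 1 9

4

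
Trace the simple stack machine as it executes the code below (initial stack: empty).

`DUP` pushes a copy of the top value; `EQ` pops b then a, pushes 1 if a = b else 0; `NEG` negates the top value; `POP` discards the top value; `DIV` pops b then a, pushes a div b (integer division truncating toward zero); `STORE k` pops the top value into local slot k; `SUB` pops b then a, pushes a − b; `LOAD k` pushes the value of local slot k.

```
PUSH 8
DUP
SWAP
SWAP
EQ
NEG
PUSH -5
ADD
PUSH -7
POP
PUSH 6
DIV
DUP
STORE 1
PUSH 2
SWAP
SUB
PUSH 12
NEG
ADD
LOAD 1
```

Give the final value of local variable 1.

PUSH 8  → 8
DUP     → 8 8
SWAP    → 8 8
SWAP    → 8 8
EQ      → 1
NEG     → -1
PUSH -5 → -1 -5
ADD     → -6
PUSH -7 → -6 -7
POP     → -6
PUSH 6  → -6 6
DIV     → -1
DUP     → -1 -1
STORE 1 → -1
PUSH 2  → -1 2
SWAP    → 2 -1
SUB     → 3
PUSH 12 → 3 12
NEG     → 3 -12
ADD     → -9
LOAD 1  → -9 -1

-1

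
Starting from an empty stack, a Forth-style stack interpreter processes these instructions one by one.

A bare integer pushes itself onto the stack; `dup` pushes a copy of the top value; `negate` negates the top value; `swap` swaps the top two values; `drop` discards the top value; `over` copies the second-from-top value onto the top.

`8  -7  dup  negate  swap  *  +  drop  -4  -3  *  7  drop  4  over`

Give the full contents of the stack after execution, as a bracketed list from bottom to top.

[12, 4, 12]

8      → [8]
-7     → [8, -7]
dup    → [8, -7, -7]
negate → [8, -7, 7]
swap   → [8, 7, -7]
*      → [8, -49]
+      → [-41]
drop   → []
-4     → [-4]
-3     → [-4, -3]
*      → [12]
7      → [12, 7]
drop   → [12]
4      → [12, 4]
over   → [12, 4, 12]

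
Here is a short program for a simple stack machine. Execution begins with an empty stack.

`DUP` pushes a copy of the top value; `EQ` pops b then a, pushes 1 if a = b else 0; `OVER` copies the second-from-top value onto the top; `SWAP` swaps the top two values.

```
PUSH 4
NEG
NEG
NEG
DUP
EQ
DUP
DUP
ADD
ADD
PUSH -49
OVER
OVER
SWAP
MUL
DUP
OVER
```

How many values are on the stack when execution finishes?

5

PUSH 4   : [4]
NEG      : [-4]
NEG      : [4]
NEG      : [-4]
DUP      : [-4, -4]
EQ       : [1]
DUP      : [1, 1]
DUP      : [1, 1, 1]
ADD      : [1, 2]
ADD      : [3]
PUSH -49 : [3, -49]
OVER     : [3, -49, 3]
OVER     : [3, -49, 3, -49]
SWAP     : [3, -49, -49, 3]
MUL      : [3, -49, -147]
DUP      : [3, -49, -147, -147]
OVER     : [3, -49, -147, -147, -147]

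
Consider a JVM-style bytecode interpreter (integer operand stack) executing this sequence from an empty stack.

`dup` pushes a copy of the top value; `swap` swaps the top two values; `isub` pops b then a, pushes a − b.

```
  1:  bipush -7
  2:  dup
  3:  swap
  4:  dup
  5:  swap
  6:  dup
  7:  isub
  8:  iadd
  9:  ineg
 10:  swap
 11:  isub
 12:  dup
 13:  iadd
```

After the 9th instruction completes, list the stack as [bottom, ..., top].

bipush -7 -> -7
dup       -> -7 -7
swap      -> -7 -7
dup       -> -7 -7 -7
swap      -> -7 -7 -7
dup       -> -7 -7 -7 -7
isub      -> -7 -7 0
iadd      -> -7 -7
ineg      -> -7 7

[-7, 7]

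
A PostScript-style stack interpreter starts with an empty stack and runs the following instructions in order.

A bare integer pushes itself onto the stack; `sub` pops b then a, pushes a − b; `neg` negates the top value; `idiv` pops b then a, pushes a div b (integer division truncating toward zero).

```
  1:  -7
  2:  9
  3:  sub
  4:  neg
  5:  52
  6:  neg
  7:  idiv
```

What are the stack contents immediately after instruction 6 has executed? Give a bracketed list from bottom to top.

-7   -7
9    -7 9
sub  -16
neg  16
52   16 52
neg  16 -52

[16, -52]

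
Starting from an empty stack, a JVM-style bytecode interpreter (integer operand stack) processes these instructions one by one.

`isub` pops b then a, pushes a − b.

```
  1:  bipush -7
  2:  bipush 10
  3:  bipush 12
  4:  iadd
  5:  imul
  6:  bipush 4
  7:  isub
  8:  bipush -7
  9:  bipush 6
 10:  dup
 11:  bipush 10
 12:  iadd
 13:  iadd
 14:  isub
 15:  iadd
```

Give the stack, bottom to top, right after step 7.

bipush -7 → [-7]
bipush 10 → [-7, 10]
bipush 12 → [-7, 10, 12]
iadd      → [-7, 22]
imul      → [-154]
bipush 4  → [-154, 4]
isub      → [-158]

[-158]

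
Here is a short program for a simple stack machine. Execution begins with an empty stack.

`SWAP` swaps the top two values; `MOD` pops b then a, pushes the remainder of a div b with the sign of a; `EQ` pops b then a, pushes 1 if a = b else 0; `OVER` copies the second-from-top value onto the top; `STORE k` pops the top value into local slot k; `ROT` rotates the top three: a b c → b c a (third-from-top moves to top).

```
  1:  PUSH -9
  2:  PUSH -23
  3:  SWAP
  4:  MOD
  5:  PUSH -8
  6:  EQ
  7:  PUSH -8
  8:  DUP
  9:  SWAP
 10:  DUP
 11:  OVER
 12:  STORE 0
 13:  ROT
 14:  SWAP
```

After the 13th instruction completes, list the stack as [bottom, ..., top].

[0, -8, -8, -8]

PUSH -9  -> [-9]
PUSH -23 -> [-9, -23]
SWAP     -> [-23, -9]
MOD      -> [-5]
PUSH -8  -> [-5, -8]
EQ       -> [0]
PUSH -8  -> [0, -8]
DUP      -> [0, -8, -8]
SWAP     -> [0, -8, -8]
DUP      -> [0, -8, -8, -8]
OVER     -> [0, -8, -8, -8, -8]
STORE 0  -> [0, -8, -8, -8]
ROT      -> [0, -8, -8, -8]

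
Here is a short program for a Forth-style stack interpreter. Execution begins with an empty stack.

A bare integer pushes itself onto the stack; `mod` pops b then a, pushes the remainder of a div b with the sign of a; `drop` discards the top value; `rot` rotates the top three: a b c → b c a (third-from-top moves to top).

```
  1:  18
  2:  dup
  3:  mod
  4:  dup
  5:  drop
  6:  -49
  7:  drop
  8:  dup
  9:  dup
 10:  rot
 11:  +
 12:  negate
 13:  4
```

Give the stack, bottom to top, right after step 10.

[0, 0, 0]

18   → 18
dup  → 18 18
mod  → 0
dup  → 0 0
drop → 0
-49  → 0 -49
drop → 0
dup  → 0 0
dup  → 0 0 0
rot  → 0 0 0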